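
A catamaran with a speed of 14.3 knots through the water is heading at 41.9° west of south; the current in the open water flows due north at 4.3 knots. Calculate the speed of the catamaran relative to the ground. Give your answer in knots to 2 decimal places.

Taking east as x and north as y: velocity relative to the water = (-9.550, -10.644) knots; the water relative to ground = (0.000, 4.300) knots.
Velocity relative to ground = (-9.550, -10.644) + (0.000, 4.300) = (-9.550, -6.344) knots.
Speed = |(-9.550, -6.344)| = 11.465 knots.

11.46 knots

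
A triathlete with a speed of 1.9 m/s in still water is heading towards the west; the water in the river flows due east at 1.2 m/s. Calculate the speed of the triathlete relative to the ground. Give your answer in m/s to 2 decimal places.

0.70 m/s

Taking east as x and north as y: velocity relative to the water = (-1.900, 0.000) m/s; the water relative to ground = (1.200, 0.000) m/s.
Velocity relative to ground = (-1.900, 0.000) + (1.200, 0.000) = (-0.700, 0.000) m/s.
Speed = |(-0.700, 0.000)| = 0.700 m/s.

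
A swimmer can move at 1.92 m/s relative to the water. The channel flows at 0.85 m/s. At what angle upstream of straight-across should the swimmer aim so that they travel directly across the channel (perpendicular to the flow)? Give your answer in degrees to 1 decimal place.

26.3°

To cancel the current, the upstream component of the swimmer's velocity must equal the flow: 1.92 sin θ = 0.85.
sin θ = 0.85 / 1.92 = 0.4427.
θ = arcsin(0.4427) = 26.277°.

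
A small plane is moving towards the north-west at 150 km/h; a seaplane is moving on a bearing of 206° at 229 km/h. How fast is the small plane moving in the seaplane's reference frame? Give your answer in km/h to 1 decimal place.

311.9 km/h

Taking east as x and north as y: small plane velocity = (-106.066, 106.066) km/h; seaplane velocity = (-100.387, -205.824) km/h.
Velocity of small plane relative to seaplane = (-106.066, 106.066) − (-100.387, -205.824) = (-5.679, 311.890) km/h.
Magnitude = |(-5.679, 311.890)| = 311.942 km/h.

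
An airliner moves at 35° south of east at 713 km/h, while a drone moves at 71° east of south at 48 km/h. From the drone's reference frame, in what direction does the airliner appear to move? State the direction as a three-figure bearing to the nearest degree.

126°

Taking east as x and north as y: airliner velocity = (584.055, -408.960) km/h; drone velocity = (45.385, -15.627) km/h.
Velocity of airliner relative to drone = (584.055, -408.960) − (45.385, -15.627) = (538.671, -393.333) km/h.
Bearing = atan2(538.67, -393.33) = 126.14° clockwise from north.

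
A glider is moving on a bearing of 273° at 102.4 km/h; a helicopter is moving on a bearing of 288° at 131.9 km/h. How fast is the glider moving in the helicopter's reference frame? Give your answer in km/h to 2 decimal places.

Taking east as x and north as y: glider velocity = (-102.260, 5.359) km/h; helicopter velocity = (-125.444, 40.759) km/h.
Velocity of glider relative to helicopter = (-102.260, 5.359) − (-125.444, 40.759) = (23.185, -35.400) km/h.
Magnitude = |(23.185, -35.400)| = 42.317 km/h.

42.32 km/h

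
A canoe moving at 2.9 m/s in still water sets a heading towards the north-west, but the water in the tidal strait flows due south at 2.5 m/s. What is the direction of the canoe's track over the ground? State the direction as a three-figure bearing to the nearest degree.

Taking east as x and north as y: velocity relative to the water = (-2.051, 2.051) m/s; the water relative to ground = (0.000, -2.500) m/s.
Velocity relative to ground = (-2.051, 2.051) + (0.000, -2.500) = (-2.051, -0.449) m/s.
Bearing = atan2(-2.05, -0.45) = 257.64° clockwise from north.

258°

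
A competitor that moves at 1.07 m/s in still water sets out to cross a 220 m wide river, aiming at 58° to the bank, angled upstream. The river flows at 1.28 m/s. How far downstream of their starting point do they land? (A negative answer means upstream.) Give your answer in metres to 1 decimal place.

Perpendicular speed = 0.907 m/s; crossing time = 220 / 0.907 = 242.448 s.
Net downstream speed = 0.713 m/s.
Drift = 0.713 × 242.448 = 172.862 m (downstream).

172.9 m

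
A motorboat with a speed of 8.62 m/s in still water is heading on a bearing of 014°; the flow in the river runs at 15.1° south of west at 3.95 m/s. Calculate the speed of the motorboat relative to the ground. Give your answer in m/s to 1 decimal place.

7.5 m/s

Taking east as x and north as y: velocity relative to the water = (2.085, 8.364) m/s; the water relative to ground = (-3.814, -1.029) m/s.
Velocity relative to ground = (2.085, 8.364) + (-3.814, -1.029) = (-1.728, 7.335) m/s.
Speed = |(-1.728, 7.335)| = 7.536 m/s.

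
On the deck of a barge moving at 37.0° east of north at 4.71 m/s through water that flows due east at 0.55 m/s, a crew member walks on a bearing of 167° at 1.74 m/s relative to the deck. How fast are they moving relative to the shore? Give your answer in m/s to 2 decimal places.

4.30 m/s

In east/north components (m/s): crew member relative to barge = (0.391, -1.695); barge relative to water = (2.835, 3.762); water relative to ground = (0.550, 0.000).
Sum = (3.776, 2.066) m/s.
Speed = |(3.776, 2.066)| = 4.304 m/s.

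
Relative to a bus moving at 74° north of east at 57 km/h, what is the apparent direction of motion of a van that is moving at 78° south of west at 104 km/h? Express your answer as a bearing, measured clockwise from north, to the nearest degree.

Taking east as x and north as y: van velocity = (-21.623, -101.727) km/h; bus velocity = (15.711, 54.792) km/h.
Velocity of van relative to bus = (-21.623, -101.727) − (15.711, 54.792) = (-37.334, -156.519) km/h.
Bearing = atan2(-37.33, -156.52) = 193.42° clockwise from north.

193°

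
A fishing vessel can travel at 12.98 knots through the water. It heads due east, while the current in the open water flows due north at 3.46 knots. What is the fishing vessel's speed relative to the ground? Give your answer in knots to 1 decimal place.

Taking east as x and north as y: velocity relative to the water = (12.980, 0.000) knots; the water relative to ground = (0.000, 3.460) knots.
Velocity relative to ground = (12.980, 0.000) + (0.000, 3.460) = (12.980, 3.460) knots.
Speed = |(12.980, 3.460)| = 13.433 knots.

13.4 knots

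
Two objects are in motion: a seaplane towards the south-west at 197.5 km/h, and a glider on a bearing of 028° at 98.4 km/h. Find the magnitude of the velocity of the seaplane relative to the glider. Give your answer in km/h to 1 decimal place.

Taking east as x and north as y: seaplane velocity = (-139.654, -139.654) km/h; glider velocity = (46.196, 86.882) km/h.
Velocity of seaplane relative to glider = (-139.654, -139.654) − (46.196, 86.882) = (-185.850, -226.536) km/h.
Magnitude = |(-185.850, -226.536)| = 293.016 km/h.

293.0 km/h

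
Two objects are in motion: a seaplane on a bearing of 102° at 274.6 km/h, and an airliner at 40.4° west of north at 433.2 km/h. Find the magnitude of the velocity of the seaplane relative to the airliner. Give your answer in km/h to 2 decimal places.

671.98 km/h

Taking east as x and north as y: seaplane velocity = (268.599, -57.093) km/h; airliner velocity = (-280.766, 329.898) km/h.
Velocity of seaplane relative to airliner = (268.599, -57.093) − (-280.766, 329.898) = (549.365, -386.991) km/h.
Magnitude = |(549.365, -386.991)| = 671.985 km/h.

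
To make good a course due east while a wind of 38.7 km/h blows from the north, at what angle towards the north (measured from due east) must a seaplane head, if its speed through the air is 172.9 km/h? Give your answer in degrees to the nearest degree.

The wind pushes perpendicular to the desired track; the heading must have a component into the wind equal to 38.7 km/h: 172.9 sin θ = 38.7.
sin θ = 0.2238, so θ = 12.934°.

13°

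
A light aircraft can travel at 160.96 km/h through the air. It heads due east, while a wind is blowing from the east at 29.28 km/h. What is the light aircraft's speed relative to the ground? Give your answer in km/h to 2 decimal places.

131.68 km/h

Taking east as x and north as y: velocity relative to the air = (160.960, 0.000) km/h; the air relative to ground = (-29.280, 0.000) km/h.
Velocity relative to ground = (160.960, 0.000) + (-29.280, 0.000) = (131.680, 0.000) km/h.
Speed = |(131.680, 0.000)| = 131.680 km/h.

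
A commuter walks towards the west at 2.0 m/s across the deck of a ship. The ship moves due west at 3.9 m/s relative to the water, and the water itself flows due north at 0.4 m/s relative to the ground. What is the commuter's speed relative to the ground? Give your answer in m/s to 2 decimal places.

In east/north components (m/s): commuter relative to ship = (-2.000, 0.000); ship relative to water = (-3.900, 0.000); water relative to ground = (0.000, 0.400).
Sum = (-5.900, 0.400) m/s.
Speed = |(-5.900, 0.400)| = 5.914 m/s.

5.91 m/s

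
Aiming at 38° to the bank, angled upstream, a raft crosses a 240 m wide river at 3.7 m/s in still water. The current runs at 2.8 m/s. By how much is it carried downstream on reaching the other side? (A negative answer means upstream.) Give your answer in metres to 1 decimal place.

-12.2 m

Perpendicular speed = 2.278 m/s; crossing time = 240 / 2.278 = 105.358 s.
Net downstream speed = -0.116 m/s.
Drift = -0.116 × 105.358 = -12.184 m (upstream).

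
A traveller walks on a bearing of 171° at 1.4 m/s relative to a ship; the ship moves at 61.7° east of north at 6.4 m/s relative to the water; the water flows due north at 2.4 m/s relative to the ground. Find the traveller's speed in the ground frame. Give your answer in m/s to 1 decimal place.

7.1 m/s

In east/north components (m/s): traveller relative to ship = (0.219, -1.383); ship relative to water = (5.635, 3.034); water relative to ground = (0.000, 2.400).
Sum = (5.854, 4.051) m/s.
Speed = |(5.854, 4.051)| = 7.119 m/s.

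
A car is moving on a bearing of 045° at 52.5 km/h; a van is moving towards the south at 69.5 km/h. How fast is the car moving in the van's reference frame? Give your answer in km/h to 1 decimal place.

112.9 km/h

Taking east as x and north as y: car velocity = (37.123, 37.123) km/h; van velocity = (0.000, -69.500) km/h.
Velocity of car relative to van = (37.123, 37.123) − (0.000, -69.500) = (37.123, 106.623) km/h.
Magnitude = |(37.123, 106.623)| = 112.901 km/h.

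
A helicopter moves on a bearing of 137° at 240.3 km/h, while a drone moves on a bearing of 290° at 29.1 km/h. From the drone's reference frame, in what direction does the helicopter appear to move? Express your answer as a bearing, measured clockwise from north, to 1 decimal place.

Taking east as x and north as y: helicopter velocity = (163.884, -175.744) km/h; drone velocity = (-27.345, 9.953) km/h.
Velocity of helicopter relative to drone = (163.884, -175.744) − (-27.345, 9.953) = (191.229, -185.697) km/h.
Bearing = atan2(191.23, -185.70) = 134.16° clockwise from north.

134.2°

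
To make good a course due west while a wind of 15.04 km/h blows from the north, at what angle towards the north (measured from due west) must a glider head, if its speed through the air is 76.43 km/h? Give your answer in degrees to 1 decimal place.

The wind pushes perpendicular to the desired track; the heading must have a component into the wind equal to 15.04 km/h: 76.43 sin θ = 15.04.
sin θ = 0.1968, so θ = 11.349°.

11.3°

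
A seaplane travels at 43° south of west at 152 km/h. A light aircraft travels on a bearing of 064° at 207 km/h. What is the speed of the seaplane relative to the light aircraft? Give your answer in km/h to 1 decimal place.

355.1 km/h

Taking east as x and north as y: seaplane velocity = (-111.166, -103.664) km/h; light aircraft velocity = (186.050, 90.743) km/h.
Velocity of seaplane relative to light aircraft = (-111.166, -103.664) − (186.050, 90.743) = (-297.216, -194.407) km/h.
Magnitude = |(-297.216, -194.407)| = 355.150 km/h.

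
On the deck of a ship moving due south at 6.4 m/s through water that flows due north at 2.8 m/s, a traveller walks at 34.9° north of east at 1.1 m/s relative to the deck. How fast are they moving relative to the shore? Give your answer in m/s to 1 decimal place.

In east/north components (m/s): traveller relative to ship = (0.902, 0.629); ship relative to water = (0.000, -6.400); water relative to ground = (0.000, 2.800).
Sum = (0.902, -2.971) m/s.
Speed = |(0.902, -2.971)| = 3.105 m/s.

3.1 m/s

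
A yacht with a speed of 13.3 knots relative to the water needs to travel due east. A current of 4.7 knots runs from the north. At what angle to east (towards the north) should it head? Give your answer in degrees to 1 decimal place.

20.7°

The current pushes perpendicular to the desired track; the heading must have a component into the current equal to 4.7 knots: 13.3 sin θ = 4.7.
sin θ = 0.3534, so θ = 20.694°.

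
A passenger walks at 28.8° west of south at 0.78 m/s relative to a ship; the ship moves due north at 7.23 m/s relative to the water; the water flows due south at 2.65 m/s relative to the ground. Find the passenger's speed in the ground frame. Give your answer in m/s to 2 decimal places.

In east/north components (m/s): passenger relative to ship = (-0.376, -0.684); ship relative to water = (0.000, 7.230); water relative to ground = (0.000, -2.650).
Sum = (-0.376, 3.896) m/s.
Speed = |(-0.376, 3.896)| = 3.915 m/s.

3.91 m/s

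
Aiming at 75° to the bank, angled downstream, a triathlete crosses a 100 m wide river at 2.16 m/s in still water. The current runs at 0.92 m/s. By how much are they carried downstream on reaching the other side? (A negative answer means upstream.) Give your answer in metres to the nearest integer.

Perpendicular speed = 2.086 m/s; crossing time = 100 / 2.086 = 47.929 s.
Net downstream speed = 1.479 m/s.
Drift = 1.479 × 47.929 = 70.890 m (downstream).

71 m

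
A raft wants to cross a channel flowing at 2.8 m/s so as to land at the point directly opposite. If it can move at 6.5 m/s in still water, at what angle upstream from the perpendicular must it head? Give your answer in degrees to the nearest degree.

26°

To cancel the current, the upstream component of the raft's velocity must equal the flow: 6.5 sin θ = 2.8.
sin θ = 2.8 / 6.5 = 0.4308.
θ = arcsin(0.4308) = 25.516°.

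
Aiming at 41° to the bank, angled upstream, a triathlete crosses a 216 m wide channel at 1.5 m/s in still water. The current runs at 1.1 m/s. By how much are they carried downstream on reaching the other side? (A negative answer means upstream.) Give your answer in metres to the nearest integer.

-7 m

Perpendicular speed = 0.984 m/s; crossing time = 216 / 0.984 = 219.492 s.
Net downstream speed = -0.032 m/s.
Drift = -0.032 × 219.492 = -7.038 m (upstream).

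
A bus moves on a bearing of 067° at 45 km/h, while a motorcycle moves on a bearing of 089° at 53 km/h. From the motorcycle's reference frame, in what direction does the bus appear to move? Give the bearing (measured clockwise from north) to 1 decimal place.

325.2°

Taking east as x and north as y: bus velocity = (41.423, 17.583) km/h; motorcycle velocity = (52.992, 0.925) km/h.
Velocity of bus relative to motorcycle = (41.423, 17.583) − (52.992, 0.925) = (-11.569, 16.658) km/h.
Bearing = atan2(-11.57, 16.66) = 325.22° clockwise from north.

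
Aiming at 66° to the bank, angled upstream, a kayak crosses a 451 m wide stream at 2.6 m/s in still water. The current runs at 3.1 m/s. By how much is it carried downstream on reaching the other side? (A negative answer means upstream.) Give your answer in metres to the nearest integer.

388 m

Perpendicular speed = 2.375 m/s; crossing time = 451 / 2.375 = 189.877 s.
Net downstream speed = 2.042 m/s.
Drift = 2.042 × 189.877 = 387.821 m (downstream).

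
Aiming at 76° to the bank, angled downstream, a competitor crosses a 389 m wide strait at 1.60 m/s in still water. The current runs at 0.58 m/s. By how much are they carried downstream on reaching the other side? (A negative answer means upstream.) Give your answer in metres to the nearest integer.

242 m

Perpendicular speed = 1.552 m/s; crossing time = 389 / 1.552 = 250.568 s.
Net downstream speed = 0.967 m/s.
Drift = 0.967 × 250.568 = 242.318 m (downstream).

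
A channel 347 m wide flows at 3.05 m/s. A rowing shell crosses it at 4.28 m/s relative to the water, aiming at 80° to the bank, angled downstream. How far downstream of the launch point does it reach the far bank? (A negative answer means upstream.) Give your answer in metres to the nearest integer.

Perpendicular speed = 4.215 m/s; crossing time = 347 / 4.215 = 82.325 s.
Net downstream speed = 3.793 m/s.
Drift = 3.793 × 82.325 = 312.278 m (downstream).

312 m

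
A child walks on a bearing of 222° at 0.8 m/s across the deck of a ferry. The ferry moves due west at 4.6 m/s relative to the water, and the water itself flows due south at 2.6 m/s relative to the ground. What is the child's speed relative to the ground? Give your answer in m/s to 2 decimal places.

In east/north components (m/s): child relative to ferry = (-0.535, -0.595); ferry relative to water = (-4.600, 0.000); water relative to ground = (0.000, -2.600).
Sum = (-5.135, -3.195) m/s.
Speed = |(-5.135, -3.195)| = 6.048 m/s.

6.05 m/s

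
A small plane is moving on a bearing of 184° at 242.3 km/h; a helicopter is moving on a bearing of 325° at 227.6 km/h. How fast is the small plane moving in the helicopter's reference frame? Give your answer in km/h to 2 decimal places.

Taking east as x and north as y: small plane velocity = (-16.902, -241.710) km/h; helicopter velocity = (-130.546, 186.439) km/h.
Velocity of small plane relative to helicopter = (-16.902, -241.710) − (-130.546, 186.439) = (113.644, -428.149) km/h.
Magnitude = |(113.644, -428.149)| = 442.974 km/h.

442.97 km/h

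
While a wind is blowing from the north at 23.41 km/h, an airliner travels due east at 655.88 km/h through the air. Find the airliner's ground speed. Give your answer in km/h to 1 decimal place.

Taking east as x and north as y: velocity relative to the air = (655.880, 0.000) km/h; the air relative to ground = (0.000, -23.410) km/h.
Velocity relative to ground = (655.880, 0.000) + (0.000, -23.410) = (655.880, -23.410) km/h.
Speed = |(655.880, -23.410)| = 656.298 km/h.

656.3 km/h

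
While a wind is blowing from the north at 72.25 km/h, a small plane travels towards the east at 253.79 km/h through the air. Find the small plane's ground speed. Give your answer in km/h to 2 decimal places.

Taking east as x and north as y: velocity relative to the air = (253.790, 0.000) km/h; the air relative to ground = (0.000, -72.250) km/h.
Velocity relative to ground = (253.790, 0.000) + (0.000, -72.250) = (253.790, -72.250) km/h.
Speed = |(253.790, -72.250)| = 263.874 km/h.

263.87 km/h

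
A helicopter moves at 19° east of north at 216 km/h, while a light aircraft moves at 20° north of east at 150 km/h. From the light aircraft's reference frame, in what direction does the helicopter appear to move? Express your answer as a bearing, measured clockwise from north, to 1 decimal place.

335.2°

Taking east as x and north as y: helicopter velocity = (70.323, 204.232) km/h; light aircraft velocity = (140.954, 51.303) km/h.
Velocity of helicopter relative to light aircraft = (70.323, 204.232) − (140.954, 51.303) = (-70.631, 152.929) km/h.
Bearing = atan2(-70.63, 152.93) = 335.21° clockwise from north.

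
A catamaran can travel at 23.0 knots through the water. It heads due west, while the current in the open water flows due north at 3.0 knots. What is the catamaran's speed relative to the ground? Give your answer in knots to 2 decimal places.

Taking east as x and north as y: velocity relative to the water = (-23.000, 0.000) knots; the water relative to ground = (0.000, 3.000) knots.
Velocity relative to ground = (-23.000, 0.000) + (0.000, 3.000) = (-23.000, 3.000) knots.
Speed = |(-23.000, 3.000)| = 23.195 knots.

23.19 knots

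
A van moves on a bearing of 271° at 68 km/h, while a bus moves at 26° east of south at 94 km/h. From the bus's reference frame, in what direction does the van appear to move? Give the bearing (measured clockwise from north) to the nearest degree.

308°

Taking east as x and north as y: van velocity = (-67.990, 1.187) km/h; bus velocity = (41.207, -84.487) km/h.
Velocity of van relative to bus = (-67.990, 1.187) − (41.207, -84.487) = (-109.197, 85.673) km/h.
Bearing = atan2(-109.20, 85.67) = 308.12° clockwise from north.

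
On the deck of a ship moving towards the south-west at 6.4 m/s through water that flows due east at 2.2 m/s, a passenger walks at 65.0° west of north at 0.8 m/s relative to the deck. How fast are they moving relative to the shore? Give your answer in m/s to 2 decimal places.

In east/north components (m/s): passenger relative to ship = (-0.725, 0.338); ship relative to water = (-4.525, -4.525); water relative to ground = (2.200, 0.000).
Sum = (-3.051, -4.187) m/s.
Speed = |(-3.051, -4.187)| = 5.181 m/s.

5.18 m/s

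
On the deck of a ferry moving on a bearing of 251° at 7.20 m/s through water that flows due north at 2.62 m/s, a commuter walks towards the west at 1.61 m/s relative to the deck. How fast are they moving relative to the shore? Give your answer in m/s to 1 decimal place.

In east/north components (m/s): commuter relative to ferry = (-1.610, 0.000); ferry relative to water = (-6.808, -2.344); water relative to ground = (0.000, 2.620).
Sum = (-8.418, 0.276) m/s.
Speed = |(-8.418, 0.276)| = 8.422 m/s.

8.4 m/s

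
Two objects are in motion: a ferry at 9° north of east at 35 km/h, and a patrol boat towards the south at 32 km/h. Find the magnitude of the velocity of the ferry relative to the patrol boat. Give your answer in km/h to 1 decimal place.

51.0 km/h

Taking east as x and north as y: ferry velocity = (34.569, 5.475) km/h; patrol boat velocity = (0.000, -32.000) km/h.
Velocity of ferry relative to patrol boat = (34.569, 5.475) − (0.000, -32.000) = (34.569, 37.475) km/h.
Magnitude = |(34.569, 37.475)| = 50.984 km/h.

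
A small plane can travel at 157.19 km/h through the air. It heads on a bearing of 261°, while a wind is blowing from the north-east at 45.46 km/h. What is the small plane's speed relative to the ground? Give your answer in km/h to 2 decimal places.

Taking east as x and north as y: velocity relative to the air = (-155.255, -24.590) km/h; the air relative to ground = (-32.145, -32.145) km/h.
Velocity relative to ground = (-155.255, -24.590) + (-32.145, -32.145) = (-187.400, -56.735) km/h.
Speed = |(-187.400, -56.735)| = 195.800 km/h.

195.80 km/h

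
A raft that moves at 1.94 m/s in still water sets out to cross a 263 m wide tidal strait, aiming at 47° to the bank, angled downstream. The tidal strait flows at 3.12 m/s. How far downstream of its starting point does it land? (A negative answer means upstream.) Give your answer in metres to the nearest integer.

824 m

Perpendicular speed = 1.419 m/s; crossing time = 263 / 1.419 = 185.364 s.
Net downstream speed = 4.443 m/s.
Drift = 4.443 × 185.364 = 823.589 m (downstream).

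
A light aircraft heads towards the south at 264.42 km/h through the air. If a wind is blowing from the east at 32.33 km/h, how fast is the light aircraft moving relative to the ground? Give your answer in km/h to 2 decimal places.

266.39 km/h

Taking east as x and north as y: velocity relative to the air = (0.000, -264.420) km/h; the air relative to ground = (-32.330, 0.000) km/h.
Velocity relative to ground = (0.000, -264.420) + (-32.330, 0.000) = (-32.330, -264.420) km/h.
Speed = |(-32.330, -264.420)| = 266.389 km/h.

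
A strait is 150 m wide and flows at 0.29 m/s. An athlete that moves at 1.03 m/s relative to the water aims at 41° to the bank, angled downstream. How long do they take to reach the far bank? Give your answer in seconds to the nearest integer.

222 s

The component of the athlete's velocity perpendicular to the bank is 1.03 × sin 41° = 0.676 m/s.
The current is parallel to the bank, so it does not affect the crossing time.
Time = 150 / 0.676 = 221.979 s.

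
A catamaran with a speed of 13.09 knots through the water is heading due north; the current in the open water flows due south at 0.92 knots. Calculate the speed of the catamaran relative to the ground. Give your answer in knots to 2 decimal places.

Taking east as x and north as y: velocity relative to the water = (0.000, 13.090) knots; the water relative to ground = (0.000, -0.920) knots.
Velocity relative to ground = (0.000, 13.090) + (0.000, -0.920) = (0.000, 12.170) knots.
Speed = |(0.000, 12.170)| = 12.170 knots.

12.17 knots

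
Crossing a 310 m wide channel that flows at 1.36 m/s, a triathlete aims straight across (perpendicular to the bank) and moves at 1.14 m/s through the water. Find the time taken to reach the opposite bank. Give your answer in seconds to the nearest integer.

272 s

The component of the triathlete's velocity perpendicular to the bank is 1.14 m/s.
The flow acts along the bank and has no component across it.
Time = 310 / 1.140 = 271.930 s.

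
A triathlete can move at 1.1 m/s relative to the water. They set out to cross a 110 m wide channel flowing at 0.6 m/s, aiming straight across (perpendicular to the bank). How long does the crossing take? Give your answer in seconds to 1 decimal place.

100.0 s

The component of the triathlete's velocity perpendicular to the bank is 1.1 m/s.
The flow acts along the bank and has no component across it.
Time = 110 / 1.100 = 100.000 s.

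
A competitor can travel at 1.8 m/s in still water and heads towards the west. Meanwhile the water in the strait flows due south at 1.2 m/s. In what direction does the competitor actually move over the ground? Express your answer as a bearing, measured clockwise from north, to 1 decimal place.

236.3°

Taking east as x and north as y: velocity relative to the water = (-1.800, 0.000) m/s; the water relative to ground = (0.000, -1.200) m/s.
Velocity relative to ground = (-1.800, 0.000) + (0.000, -1.200) = (-1.800, -1.200) m/s.
Bearing = atan2(-1.80, -1.20) = 236.31° clockwise from north.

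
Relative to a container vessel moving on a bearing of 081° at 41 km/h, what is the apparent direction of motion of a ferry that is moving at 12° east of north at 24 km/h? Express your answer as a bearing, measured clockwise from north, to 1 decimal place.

295.7°

Taking east as x and north as y: ferry velocity = (4.990, 23.476) km/h; container vessel velocity = (40.495, 6.414) km/h.
Velocity of ferry relative to container vessel = (4.990, 23.476) − (40.495, 6.414) = (-35.505, 17.062) km/h.
Bearing = atan2(-35.51, 17.06) = 295.67° clockwise from north.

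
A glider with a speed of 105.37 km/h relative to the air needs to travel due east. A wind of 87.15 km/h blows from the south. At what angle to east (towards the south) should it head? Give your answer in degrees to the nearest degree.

The wind pushes perpendicular to the desired track; the heading must have a component into the wind equal to 87.15 km/h: 105.37 sin θ = 87.15.
sin θ = 0.8271, so θ = 55.801°.

56°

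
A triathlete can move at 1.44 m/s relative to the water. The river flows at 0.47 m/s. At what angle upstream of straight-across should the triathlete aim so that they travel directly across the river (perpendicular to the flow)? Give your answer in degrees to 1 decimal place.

19.0°

To cancel the current, the upstream component of the triathlete's velocity must equal the flow: 1.44 sin θ = 0.47.
sin θ = 0.47 / 1.44 = 0.3264.
θ = arcsin(0.3264) = 19.050°.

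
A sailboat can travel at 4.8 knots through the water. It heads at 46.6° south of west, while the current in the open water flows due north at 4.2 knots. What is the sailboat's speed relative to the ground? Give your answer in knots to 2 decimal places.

Taking east as x and north as y: velocity relative to the water = (-3.298, -3.488) knots; the water relative to ground = (0.000, 4.200) knots.
Velocity relative to ground = (-3.298, -3.488) + (0.000, 4.200) = (-3.298, 0.712) knots.
Speed = |(-3.298, 0.712)| = 3.374 knots.

3.37 knots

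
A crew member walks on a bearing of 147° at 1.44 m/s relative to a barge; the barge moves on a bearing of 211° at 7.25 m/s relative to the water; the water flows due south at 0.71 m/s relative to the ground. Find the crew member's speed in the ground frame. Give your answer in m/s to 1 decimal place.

In east/north components (m/s): crew member relative to barge = (0.784, -1.208); barge relative to water = (-3.734, -6.214); water relative to ground = (0.000, -0.710).
Sum = (-2.950, -8.132) m/s.
Speed = |(-2.950, -8.132)| = 8.651 m/s.

8.7 m/s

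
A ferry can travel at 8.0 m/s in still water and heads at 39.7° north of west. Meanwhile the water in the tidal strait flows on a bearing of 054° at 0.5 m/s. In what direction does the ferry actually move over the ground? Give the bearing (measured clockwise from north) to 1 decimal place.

Taking east as x and north as y: velocity relative to the water = (-6.155, 5.110) m/s; the water relative to ground = (0.405, 0.294) m/s.
Velocity relative to ground = (-6.155, 5.110) + (0.405, 0.294) = (-5.751, 5.404) m/s.
Bearing = atan2(-5.75, 5.40) = 313.22° clockwise from north.

313.2°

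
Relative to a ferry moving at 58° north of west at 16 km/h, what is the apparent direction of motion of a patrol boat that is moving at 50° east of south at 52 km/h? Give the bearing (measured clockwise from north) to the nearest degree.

Taking east as x and north as y: patrol boat velocity = (39.834, -33.425) km/h; ferry velocity = (-8.479, 13.569) km/h.
Velocity of patrol boat relative to ferry = (39.834, -33.425) − (-8.479, 13.569) = (48.313, -46.994) km/h.
Bearing = atan2(48.31, -46.99) = 134.21° clockwise from north.

134°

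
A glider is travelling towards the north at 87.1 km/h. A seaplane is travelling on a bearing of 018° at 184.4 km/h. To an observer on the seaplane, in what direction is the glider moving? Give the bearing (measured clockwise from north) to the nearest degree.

Taking east as x and north as y: glider velocity = (0.000, 87.100) km/h; seaplane velocity = (56.983, 175.375) km/h.
Velocity of glider relative to seaplane = (0.000, 87.100) − (56.983, 175.375) = (-56.983, -88.275) km/h.
Bearing = atan2(-56.98, -88.27) = 212.84° clockwise from north.

213°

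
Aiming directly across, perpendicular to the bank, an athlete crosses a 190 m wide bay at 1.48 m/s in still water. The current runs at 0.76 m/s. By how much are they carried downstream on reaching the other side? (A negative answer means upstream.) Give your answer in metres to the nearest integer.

Perpendicular speed = 1.480 m/s; crossing time = 190 / 1.480 = 128.378 s.
Net downstream speed = 0.760 m/s.
Drift = 0.760 × 128.378 = 97.568 m (downstream).

98 m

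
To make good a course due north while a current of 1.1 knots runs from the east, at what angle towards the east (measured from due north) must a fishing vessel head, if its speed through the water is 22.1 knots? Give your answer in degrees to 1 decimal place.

The current pushes perpendicular to the desired track; the heading must have a component into the current equal to 1.1 knots: 22.1 sin θ = 1.1.
sin θ = 0.0498, so θ = 2.853°.

2.9°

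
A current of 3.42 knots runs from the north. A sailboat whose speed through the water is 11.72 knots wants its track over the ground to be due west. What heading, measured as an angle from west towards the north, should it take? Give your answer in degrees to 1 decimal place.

The current pushes perpendicular to the desired track; the heading must have a component into the current equal to 3.42 knots: 11.72 sin θ = 3.42.
sin θ = 0.2918, so θ = 16.966°.

17.0°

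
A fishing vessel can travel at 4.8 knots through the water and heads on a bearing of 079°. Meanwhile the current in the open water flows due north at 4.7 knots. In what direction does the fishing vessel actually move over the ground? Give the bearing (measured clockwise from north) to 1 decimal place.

040.0°

Taking east as x and north as y: velocity relative to the water = (4.712, 0.916) knots; the water relative to ground = (0.000, 4.700) knots.
Velocity relative to ground = (4.712, 0.916) + (0.000, 4.700) = (4.712, 5.616) knots.
Bearing = atan2(4.71, 5.62) = 40.00° clockwise from north.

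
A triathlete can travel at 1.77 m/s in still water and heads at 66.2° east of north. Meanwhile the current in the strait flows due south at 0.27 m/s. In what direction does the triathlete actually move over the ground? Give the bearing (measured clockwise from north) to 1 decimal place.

074.7°

Taking east as x and north as y: velocity relative to the water = (1.619, 0.714) m/s; the water relative to ground = (0.000, -0.270) m/s.
Velocity relative to ground = (1.619, 0.714) + (0.000, -0.270) = (1.619, 0.444) m/s.
Bearing = atan2(1.62, 0.44) = 74.66° clockwise from north.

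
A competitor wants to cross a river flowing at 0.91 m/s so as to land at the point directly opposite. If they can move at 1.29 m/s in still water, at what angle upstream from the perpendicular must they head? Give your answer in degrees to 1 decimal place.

44.9°

To cancel the current, the upstream component of the competitor's velocity must equal the flow: 1.29 sin θ = 0.91.
sin θ = 0.91 / 1.29 = 0.7054.
θ = arcsin(0.7054) = 44.864°.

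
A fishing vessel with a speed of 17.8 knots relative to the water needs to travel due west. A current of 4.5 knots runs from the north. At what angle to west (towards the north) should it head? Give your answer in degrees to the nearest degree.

15°

The current pushes perpendicular to the desired track; the heading must have a component into the current equal to 4.5 knots: 17.8 sin θ = 4.5.
sin θ = 0.2528, so θ = 14.644°.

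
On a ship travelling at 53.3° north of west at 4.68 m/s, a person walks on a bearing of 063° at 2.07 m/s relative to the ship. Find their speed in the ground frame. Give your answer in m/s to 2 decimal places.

Taking east as x and north as y: ship velocity = (-2.797, 3.752) m/s; person velocity relative to ship = (1.844, 0.940) m/s.
Velocity relative to ground = (-2.797, 3.752) + (1.844, 0.940) = (-0.953, 4.692) m/s.
Speed = |(-0.953, 4.692)| = 4.788 m/s.

4.79 m/s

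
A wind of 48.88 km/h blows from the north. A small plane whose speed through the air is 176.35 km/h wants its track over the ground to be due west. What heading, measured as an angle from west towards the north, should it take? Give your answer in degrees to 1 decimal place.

The wind pushes perpendicular to the desired track; the heading must have a component into the wind equal to 48.88 km/h: 176.35 sin θ = 48.88.
sin θ = 0.2772, so θ = 16.092°.

16.1°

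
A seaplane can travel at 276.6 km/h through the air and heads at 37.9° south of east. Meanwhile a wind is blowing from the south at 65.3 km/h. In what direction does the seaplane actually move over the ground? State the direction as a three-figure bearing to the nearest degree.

Taking east as x and north as y: velocity relative to the air = (218.261, -169.911) km/h; the air relative to ground = (0.000, 65.300) km/h.
Velocity relative to ground = (218.261, -169.911) + (0.000, 65.300) = (218.261, -104.611) km/h.
Bearing = atan2(218.26, -104.61) = 115.61° clockwise from north.

116°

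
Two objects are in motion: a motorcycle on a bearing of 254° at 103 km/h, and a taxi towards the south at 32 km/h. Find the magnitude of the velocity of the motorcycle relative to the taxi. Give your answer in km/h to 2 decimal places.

Taking east as x and north as y: motorcycle velocity = (-99.010, -28.391) km/h; taxi velocity = (0.000, -32.000) km/h.
Velocity of motorcycle relative to taxi = (-99.010, -28.391) − (0.000, -32.000) = (-99.010, 3.609) km/h.
Magnitude = |(-99.010, 3.609)| = 99.076 km/h.

99.08 km/h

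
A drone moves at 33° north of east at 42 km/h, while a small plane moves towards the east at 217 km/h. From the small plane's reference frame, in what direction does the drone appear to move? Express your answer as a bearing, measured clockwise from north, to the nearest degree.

Taking east as x and north as y: drone velocity = (35.224, 22.875) km/h; small plane velocity = (217.000, 0.000) km/h.
Velocity of drone relative to small plane = (35.224, 22.875) − (217.000, 0.000) = (-181.776, 22.875) km/h.
Bearing = atan2(-181.78, 22.87) = 277.17° clockwise from north.

277°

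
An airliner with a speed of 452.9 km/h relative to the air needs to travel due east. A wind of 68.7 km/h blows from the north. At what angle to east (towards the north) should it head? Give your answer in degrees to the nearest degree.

The wind pushes perpendicular to the desired track; the heading must have a component into the wind equal to 68.7 km/h: 452.9 sin θ = 68.7.
sin θ = 0.1517, so θ = 8.725°.

9°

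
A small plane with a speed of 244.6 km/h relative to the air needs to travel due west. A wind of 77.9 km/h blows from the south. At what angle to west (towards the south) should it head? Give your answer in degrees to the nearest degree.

19°

The wind pushes perpendicular to the desired track; the heading must have a component into the wind equal to 77.9 km/h: 244.6 sin θ = 77.9.
sin θ = 0.3185, so θ = 18.571°.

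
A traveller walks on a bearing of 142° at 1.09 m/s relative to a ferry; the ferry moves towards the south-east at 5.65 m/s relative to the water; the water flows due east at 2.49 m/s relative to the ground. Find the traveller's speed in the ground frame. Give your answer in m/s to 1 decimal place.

In east/north components (m/s): traveller relative to ferry = (0.671, -0.859); ferry relative to water = (3.995, -3.995); water relative to ground = (2.490, 0.000).
Sum = (7.156, -4.854) m/s.
Speed = |(7.156, -4.854)| = 8.647 m/s.

8.6 m/s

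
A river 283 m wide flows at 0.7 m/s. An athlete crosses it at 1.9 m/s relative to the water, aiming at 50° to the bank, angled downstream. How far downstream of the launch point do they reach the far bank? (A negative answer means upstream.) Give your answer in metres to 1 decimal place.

Perpendicular speed = 1.455 m/s; crossing time = 283 / 1.455 = 194.437 s.
Net downstream speed = 1.921 m/s.
Drift = 1.921 × 194.437 = 373.571 m (downstream).

373.6 m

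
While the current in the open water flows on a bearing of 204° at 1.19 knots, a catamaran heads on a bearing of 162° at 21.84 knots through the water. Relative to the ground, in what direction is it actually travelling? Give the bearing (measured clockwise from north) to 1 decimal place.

Taking east as x and north as y: velocity relative to the water = (6.749, -20.771) knots; the water relative to ground = (-0.484, -1.087) knots.
Velocity relative to ground = (6.749, -20.771) + (-0.484, -1.087) = (6.265, -21.858) knots.
Bearing = atan2(6.26, -21.86) = 164.01° clockwise from north.

164.0°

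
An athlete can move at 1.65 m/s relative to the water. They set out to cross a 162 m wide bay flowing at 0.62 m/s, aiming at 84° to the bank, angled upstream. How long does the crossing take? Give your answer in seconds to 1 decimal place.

98.7 s

The component of the athlete's velocity perpendicular to the bank is 1.65 × sin 84° = 1.641 m/s.
The flow acts along the bank and has no component across it.
Time = 162 / 1.641 = 98.723 s.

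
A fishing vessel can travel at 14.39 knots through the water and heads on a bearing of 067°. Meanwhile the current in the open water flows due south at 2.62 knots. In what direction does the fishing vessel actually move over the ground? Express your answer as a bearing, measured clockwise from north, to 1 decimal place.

077.2°

Taking east as x and north as y: velocity relative to the water = (13.246, 5.623) knots; the water relative to ground = (0.000, -2.620) knots.
Velocity relative to ground = (13.246, 5.623) + (0.000, -2.620) = (13.246, 3.003) knots.
Bearing = atan2(13.25, 3.00) = 77.23° clockwise from north.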